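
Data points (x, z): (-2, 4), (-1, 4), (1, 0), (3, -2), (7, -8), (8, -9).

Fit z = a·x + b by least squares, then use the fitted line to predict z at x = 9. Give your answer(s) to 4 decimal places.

Normal-equation sums: Σx·x = 128, Σx = 16, Σ1 = 6.
And Σx·z = -146, Σz = -11.
det = 128·6 − 16² = 512.
a = ((-146)·6 − 16·(-11))/512 = -175/128; b = (128·(-11) − 16·(-146))/512 = 29/16.
At x = 9: ẑ = (-175/128)·(9) + (29/16)·(1) = -1343/128.

ẑ = -10.4922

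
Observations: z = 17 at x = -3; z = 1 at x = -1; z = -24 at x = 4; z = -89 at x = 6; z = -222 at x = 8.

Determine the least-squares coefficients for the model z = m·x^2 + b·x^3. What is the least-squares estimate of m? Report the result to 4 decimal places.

m = 0.4581

The normal equations are: 5730·m + 41324·b = -17642;  41324·m + 313626·b = -134884.
(Σx^2·x^2 = 5730, Σx^2·x^3 = 41324, Σx^3·x^3 = 313626, Σx^2·z = -17642, Σx^3·z = -134884.)
det = 5730·313626 − 41324² = 89404004.
m = ((-17642)·313626 − 41324·(-134884))/89404004 = 10239131/22351001; b = (5730·(-134884) − 41324·(-17642))/89404004 = -10961828/22351001.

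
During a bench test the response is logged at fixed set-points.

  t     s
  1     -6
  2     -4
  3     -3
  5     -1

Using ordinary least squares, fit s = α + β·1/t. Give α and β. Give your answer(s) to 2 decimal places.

α = -0.62, β = -5.67

From the data, Σ1 = 4, Σ1/t = 61/30, Σ1/t·1/t = 1261/900.
Right-hand side: Σs = -14, Σ1/t·s = -46/5.
det = 4·(1261/900) − (61/30)² = 147/100.
α = ((-14)·(1261/900) − (61/30)·(-46/5))/(147/100) = -818/1323; β = (4·(-46/5) − (61/30)·(-14))/(147/100) = -2500/441.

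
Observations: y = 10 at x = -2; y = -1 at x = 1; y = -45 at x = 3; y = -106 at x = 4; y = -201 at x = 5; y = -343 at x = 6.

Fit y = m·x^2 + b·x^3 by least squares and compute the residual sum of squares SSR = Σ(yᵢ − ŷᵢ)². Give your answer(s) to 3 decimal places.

MᵀM·[m, b]ᵀ = Mᵀy reads: 2275·m + 12137·b = -19435;  12137·m + 67171·b = -107293.
(Σx^2·x^2 = 2275, Σx^2·x^3 = 12137, Σx^3·x^3 = 67171, Σx^2·y = -19435, Σx^3·y = -107293.)
det = 2275·67171 − 12137² = 5507256.
m = ((-19435)·67171 − 12137·(-107293))/5507256 = -813311/1376814; b = (2275·(-107293) − 12137·(-19435))/5507256 = -2052245/1376814.
Residuals: 301712/688407, 744371/688407, 128964/229469, -792814/688407, 20631/229469, 52819/229469; SSR = 2109649/688407.

SSR = 3.065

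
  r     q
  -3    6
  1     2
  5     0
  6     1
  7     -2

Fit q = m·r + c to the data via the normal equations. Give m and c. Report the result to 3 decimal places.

m = -0.674, c = 3.558

Entries of XᵀX: Σr·r = 120, Σr = 16, Σ1 = 5.
And Σr·q = -24, Σq = 7.
Normal equations: [[120, 16]; [16, 5]]·[m, c]ᵀ = [-24, 7]ᵀ.
Eliminating c: 5·(row 1) − 16·(row 2) gives 344·m = 5·(-24) − 16·7 = -232, so m = -29/43.
Then c = (7 − 16·(-29/43))/5 = 153/43.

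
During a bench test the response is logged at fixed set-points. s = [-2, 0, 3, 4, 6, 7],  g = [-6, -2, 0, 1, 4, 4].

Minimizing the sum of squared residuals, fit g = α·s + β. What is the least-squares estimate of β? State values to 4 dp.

With design matrix A, AᵀA = [[114, 18]; [18, 6]] and Aᵀg = [68, 1]ᵀ.
Determinant 114·6 − 18² = 360.
α = (68·6 − 18·1)/360 = 13/12; β = (114·1 − 18·68)/360 = -37/12.

β = -3.0833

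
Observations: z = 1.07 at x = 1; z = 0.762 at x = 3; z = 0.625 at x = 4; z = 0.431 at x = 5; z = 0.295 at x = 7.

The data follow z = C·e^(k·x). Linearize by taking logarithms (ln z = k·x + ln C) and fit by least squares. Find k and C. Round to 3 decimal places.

Let Y = ln z. Fitting Y = k·x + ln C by least squares:
Over the data: Σx = 20.0000, Σ(x)² = 100.0000, Σln z = -2.7366, Σx·ln z = -15.3815.
Normal system: [[100.0000, 20.0000]; [20.0000, 5]]·[k, ln C]ᵀ = [-15.3815, -2.7366]ᵀ.
Solving (det = 100.0000): k = -0.22176, ln C = 0.33971, so C = exp(0.33971) = 1.40455.

k = -0.222, C = 1.405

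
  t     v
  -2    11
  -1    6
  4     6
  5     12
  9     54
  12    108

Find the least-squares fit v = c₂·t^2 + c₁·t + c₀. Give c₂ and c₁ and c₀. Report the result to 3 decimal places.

c₂ = 0.975, c₁ = -2.882, c₀ = 1.755

Entries of XᵀX: Σt^2·t^2 = 28195, Σt^2·t = 2637, Σt^2 = 271, Σt·t = 271, Σt = 27, Σ1 = 6.
And Σt^2·v = 20372, Σt·v = 1838, Σv = 197.
XᵀX·[c₂, c₁, c₀]ᵀ = Xᵀv becomes [[28195, 2637, 271]; [2637, 271, 27]; [271, 27, 6]]·[c₂, c₁, c₀]ᵀ = [20372, 1838, 197]ᵀ.
Inverting the 3×3 Gram matrix, [c₂, c₁, c₀]ᵀ = [549955/563912, -1625411/563912, 494913/281956]ᵀ.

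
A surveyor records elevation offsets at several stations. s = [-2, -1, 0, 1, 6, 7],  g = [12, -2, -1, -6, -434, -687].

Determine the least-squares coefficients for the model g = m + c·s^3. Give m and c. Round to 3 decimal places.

The normal system MᵀM·[m, c]ᵀ = Mᵀg is [[6, 551]; [551, 164371]]·[m, c]ᵀ = [-1118, -329485]ᵀ.
Eliminating c: 164371·(row 1) − 551·(row 2) gives 682625·m = 164371·(-1118) − 551·(-329485) = -2220543, so m = -2220543/682625.
Then c = ((-329485) − 551·(-2220543/682625))/164371 = -1360892/682625.

m = -3.253, c = -1.994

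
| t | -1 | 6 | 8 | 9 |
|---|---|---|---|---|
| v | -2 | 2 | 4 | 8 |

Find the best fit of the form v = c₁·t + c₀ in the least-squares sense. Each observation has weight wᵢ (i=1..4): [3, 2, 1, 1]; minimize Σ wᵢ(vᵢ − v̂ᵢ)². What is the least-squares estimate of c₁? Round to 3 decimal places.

Forming MᵀWM = [[220, 26]; [26, 7]] and MᵀWv = [134, 10]ᵀ gives MᵀWM·[c₁, c₀]ᵀ = MᵀWv.
Determinant 220·7 − 26² = 864.
c₁ = (134·7 − 26·10)/864 = 113/144; c₀ = (220·10 − 26·134)/864 = -107/72.

c₁ = 0.785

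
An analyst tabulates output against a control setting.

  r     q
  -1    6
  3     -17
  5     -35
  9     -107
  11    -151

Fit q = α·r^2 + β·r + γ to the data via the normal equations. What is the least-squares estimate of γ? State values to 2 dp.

γ = 3.48

Compute the Gram sums: Σr^2·r^2 = 21909, Σr^2·r = 2211, Σr^2 = 237, Σr·r = 237, Σr = 27, Σ1 = 5.
Right-hand side: Σr^2·q = -27960, Σr·q = -2856, Σq = -304.
XᵀX·[α, β, γ]ᵀ = Xᵀq becomes [[21909, 2211, 237]; [2211, 237, 27]; [237, 27, 5]]·[α, β, γ]ᵀ = [-27960, -2856, -304]ᵀ.
Inverting the 3×3 Gram matrix, [α, β, γ]ᵀ = [-911/924, -1501/462, 153/44]ᵀ.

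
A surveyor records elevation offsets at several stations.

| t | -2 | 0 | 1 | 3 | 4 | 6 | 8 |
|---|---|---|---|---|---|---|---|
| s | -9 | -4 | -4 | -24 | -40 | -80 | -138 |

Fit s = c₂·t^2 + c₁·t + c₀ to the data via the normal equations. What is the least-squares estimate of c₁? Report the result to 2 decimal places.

c₁ = -1.01

From the data, Σt^2·t^2 = 5746, Σt^2·t = 812, Σt^2 = 130, Σt·t = 130, Σt = 20, Σ1 = 7.
And Σt^2·s = -12608, Σt·s = -1802, Σs = -299.
AᵀA·[c₂, c₁, c₀]ᵀ = Aᵀs becomes [[5746, 812, 130]; [812, 130, 20]; [130, 20, 7]]·[c₂, c₁, c₀]ᵀ = [-12608, -1802, -299]ᵀ.
Solving the 3×3 system (Gaussian elimination) gives c₂ = -56281/28371, c₁ = -28711/28371, c₀ = -28199/9457.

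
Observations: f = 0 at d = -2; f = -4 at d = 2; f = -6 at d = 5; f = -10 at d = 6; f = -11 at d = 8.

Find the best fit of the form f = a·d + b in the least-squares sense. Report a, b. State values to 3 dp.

a = -1.122, b = -1.938

Compute the Gram sums: Σd·d = 133, Σd = 19, Σ1 = 5.
Right-hand side: Σd·f = -186, Σf = -31.
AᵀA·[a, b]ᵀ = Aᵀf becomes [[133, 19]; [19, 5]]·[a, b]ᵀ = [-186, -31]ᵀ.
Δ = 133·5 − 19² = 304.
a = ((-186)·5 − 19·(-31))/304 = -341/304; b = (133·(-31) − 19·(-186))/304 = -31/16.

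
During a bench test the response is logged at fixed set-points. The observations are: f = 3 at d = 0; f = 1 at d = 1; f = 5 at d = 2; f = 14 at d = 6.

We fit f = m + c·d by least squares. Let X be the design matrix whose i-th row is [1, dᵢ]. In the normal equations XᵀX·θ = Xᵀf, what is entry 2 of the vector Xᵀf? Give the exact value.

Entry 2 ↔ basis d, so (Xᵀf)_{2} = Σᵢ (d)·fᵢ = (0)·(3) + (1)·(1) + (2)·(5) + (6)·(14) = 95.

95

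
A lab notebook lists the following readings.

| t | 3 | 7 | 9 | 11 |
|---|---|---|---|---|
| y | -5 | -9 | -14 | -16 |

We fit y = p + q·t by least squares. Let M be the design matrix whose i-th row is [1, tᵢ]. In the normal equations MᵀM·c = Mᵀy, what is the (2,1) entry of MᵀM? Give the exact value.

Row 2 ↔ basis t, column 1 ↔ basis 1, so (MᵀM)_{2,1} = Σᵢ t = (3)·(1) + (7)·(1) + (9)·(1) + (11)·(1) = 30.

30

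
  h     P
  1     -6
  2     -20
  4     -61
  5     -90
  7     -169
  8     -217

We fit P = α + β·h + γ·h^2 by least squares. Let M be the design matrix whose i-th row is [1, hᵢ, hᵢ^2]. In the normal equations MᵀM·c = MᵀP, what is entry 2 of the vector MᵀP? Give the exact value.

-3659

Entry 2 ↔ basis h, so (MᵀP)_{2} = Σᵢ (h)·Pᵢ = (1)·(-6) + (2)·(-20) + (4)·(-61) + (5)·(-90) + (7)·(-169) + (8)·(-217) = -3659.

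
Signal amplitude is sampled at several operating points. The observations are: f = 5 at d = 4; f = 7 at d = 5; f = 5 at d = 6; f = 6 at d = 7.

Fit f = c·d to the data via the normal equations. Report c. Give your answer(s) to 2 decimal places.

From the data, Σd·d = 126.
For Xᵀf: Σd·f = 127.
c = 127/126 = 1.00794.

c = 1.01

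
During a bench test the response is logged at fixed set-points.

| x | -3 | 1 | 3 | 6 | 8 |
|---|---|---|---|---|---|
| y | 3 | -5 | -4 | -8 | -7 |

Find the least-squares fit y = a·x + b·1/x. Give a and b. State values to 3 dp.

a = -0.930, b = -3.865

Setting ∂/∂a … = 0 gives: 119·a + 5·b = -130;  5·a + (81/64)·b = -229/24.
Eliminating b: (81/64)·(row 1) − 5·(row 2) gives (8039/64)·a = (81/64)·(-130) − 5·(-229/24) = -11215/96, so a = -22430/24117.
Then b = ((-229/24) − 5·(-22430/24117))/(81/64) = -93208/24117.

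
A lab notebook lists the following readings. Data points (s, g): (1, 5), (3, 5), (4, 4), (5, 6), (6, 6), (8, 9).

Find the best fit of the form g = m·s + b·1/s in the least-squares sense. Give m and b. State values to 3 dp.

m = 0.993, b = 4.003

From the data, Σs·s = 151, Σs·1/s = 6, Σ1/s·1/s = 18101/14400.
And Σs·g = 174, Σ1/s·g = 1319/120.
Eliminating b: (18101/14400)·(row 1) − 6·(row 2) gives (2214851/14400)·m = (18101/14400)·174 − 6·(1319/120) = 366649/2400, so m = 2199894/2214851.
Then b = ((1319/120) − 6·(2199894/2214851))/(18101/14400) = 8866680/2214851.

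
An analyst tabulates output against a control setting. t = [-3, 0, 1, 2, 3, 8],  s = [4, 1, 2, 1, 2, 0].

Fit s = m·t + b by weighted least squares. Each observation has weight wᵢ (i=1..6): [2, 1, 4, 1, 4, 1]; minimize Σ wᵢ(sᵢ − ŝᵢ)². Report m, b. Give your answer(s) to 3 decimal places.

Entries of MᵀWM: Σwᵢ·t·t = 126, Σwᵢ·t = 20, Σwᵢ·1 = 13.
Right-hand side: Σwᵢ·t·s = 10, Σwᵢ·s = 26.
det = 126·13 − 20² = 1238.
m = (10·13 − 20·26)/1238 = -195/619; b = (126·26 − 20·10)/1238 = 1538/619.

m = -0.315, b = 2.485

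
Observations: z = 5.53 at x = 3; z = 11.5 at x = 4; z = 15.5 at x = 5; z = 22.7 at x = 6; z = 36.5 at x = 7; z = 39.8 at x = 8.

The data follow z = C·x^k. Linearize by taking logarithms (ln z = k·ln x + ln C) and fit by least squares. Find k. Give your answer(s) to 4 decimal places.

k = 2.0350

With ln zᵢ as the transformed response and ln xᵢ as the regressor:
Over the data: Σln x = 9.9115, Σ(ln x)² = 17.0401, Σln z = 17.2969, Σln x·ln z = 29.9308.
Normal system: [[17.0401, 9.9115]; [9.9115, 6]]·[k, ln C]ᵀ = [29.9308, 17.2969]ᵀ.
Slope k = (n·Σln x·ln z − Σln x·Σln z)/(n·Σ(ln x)² − (Σln x)²) = (6·29.9308 − 9.9115·17.2969)/4.0036 = 2.03497; ln C = (Σln z − k·Σln x)/n = -0.47876.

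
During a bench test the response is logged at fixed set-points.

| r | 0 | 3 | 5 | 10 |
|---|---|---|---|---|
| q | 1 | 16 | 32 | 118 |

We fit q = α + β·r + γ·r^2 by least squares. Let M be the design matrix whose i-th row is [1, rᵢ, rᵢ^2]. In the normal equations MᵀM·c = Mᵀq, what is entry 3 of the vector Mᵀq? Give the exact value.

Entry 3 ↔ basis r^2, so (Mᵀq)_{3} = Σᵢ (r^2)·qᵢ = (0)·(1) + (9)·(16) + (25)·(32) + (100)·(118) = 12744.

12744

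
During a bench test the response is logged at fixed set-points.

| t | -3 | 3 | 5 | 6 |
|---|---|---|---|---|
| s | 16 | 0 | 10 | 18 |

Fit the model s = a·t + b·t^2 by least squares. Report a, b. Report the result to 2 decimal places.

Compute the Gram sums: Σt·t = 79, Σt·t^2 = 341, Σt^2·t^2 = 2083.
Right-hand side: Σt·s = 110, Σt^2·s = 1042.
MᵀM·[a, b]ᵀ = Mᵀs becomes [[79, 341]; [341, 2083]]·[a, b]ᵀ = [110, 1042]ᵀ.
Eliminating b: 2083·(row 1) − 341·(row 2) gives 48276·a = 2083·110 − 341·1042 = -126192, so a = -10516/4023.
Then b = (1042 − 341·(-10516/4023))/2083 = 3734/4023.

a = -2.61, b = 0.93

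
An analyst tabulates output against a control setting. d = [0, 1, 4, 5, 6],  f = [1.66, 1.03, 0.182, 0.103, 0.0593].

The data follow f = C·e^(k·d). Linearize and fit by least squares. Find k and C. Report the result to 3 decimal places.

Linearized form: ln f = k·d + ln C. From the 5 transformed points,
Σd = 16.0000, Σ(d)² = 78.0000, Σln f = -6.2655, Σd·ln f = -35.1014.
Equations: 78.0000·k + 16.0000·ln C = -35.1014;  16.0000·k + 5·ln C = -6.2655.
Slope k = (n·Σd·ln f − Σd·Σln f)/(n·Σ(d)² − (Σd)²) = (5·-35.1014 − 16.0000·-6.2655)/134.0000 = -0.56163; ln C = (Σln f − k·Σd)/n = 0.54411, so C = exp(0.54411) = 1.72307.

k = -0.562, C = 1.723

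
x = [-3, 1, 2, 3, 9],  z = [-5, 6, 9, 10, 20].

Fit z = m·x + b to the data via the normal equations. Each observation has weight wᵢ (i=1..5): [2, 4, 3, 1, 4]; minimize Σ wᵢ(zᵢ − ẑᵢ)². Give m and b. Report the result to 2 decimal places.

m = 1.94, b = 3.40

The normal system MᵀWM·[m, b]ᵀ = MᵀWz is [[367, 43]; [43, 14]]·[m, b]ᵀ = [858, 131]ᵀ.
Determinant 367·14 − 43² = 3289.
m = (858·14 − 43·131)/3289 = 6379/3289; b = (367·131 − 43·858)/3289 = 11183/3289.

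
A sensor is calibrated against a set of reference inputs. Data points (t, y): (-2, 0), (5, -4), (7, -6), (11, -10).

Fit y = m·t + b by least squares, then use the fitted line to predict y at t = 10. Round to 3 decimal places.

ŷ = -8.586

Entries of XᵀX: Σt·t = 199, Σt = 21, Σ1 = 4.
And Σt·y = -172, Σy = -20.
Δ = 199·4 − 21² = 355.
m = ((-172)·4 − 21·(-20))/355 = -268/355; b = (199·(-20) − 21·(-172))/355 = -368/355.
At t = 10: ŷ = (-268/355)·(10) + (-368/355)·(1) = -3048/355.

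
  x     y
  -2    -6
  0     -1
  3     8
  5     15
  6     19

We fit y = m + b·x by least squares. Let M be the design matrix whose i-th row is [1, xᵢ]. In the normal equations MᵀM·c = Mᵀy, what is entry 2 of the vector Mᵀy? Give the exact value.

Entry 2 ↔ basis x, so (Mᵀy)_{2} = Σᵢ (x)·yᵢ = (-2)·(-6) + (0)·(-1) + (3)·(8) + (5)·(15) + (6)·(19) = 225.

225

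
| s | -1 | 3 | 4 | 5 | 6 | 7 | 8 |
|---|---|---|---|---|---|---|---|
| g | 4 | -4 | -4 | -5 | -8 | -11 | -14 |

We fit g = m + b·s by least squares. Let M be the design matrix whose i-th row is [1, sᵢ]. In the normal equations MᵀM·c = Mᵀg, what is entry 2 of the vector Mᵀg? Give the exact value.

Entry 2 ↔ basis s, so (Mᵀg)_{2} = Σᵢ (s)·gᵢ = (-1)·(4) + (3)·(-4) + (4)·(-4) + (5)·(-5) + (6)·(-8) + (7)·(-11) + (8)·(-14) = -294.

-294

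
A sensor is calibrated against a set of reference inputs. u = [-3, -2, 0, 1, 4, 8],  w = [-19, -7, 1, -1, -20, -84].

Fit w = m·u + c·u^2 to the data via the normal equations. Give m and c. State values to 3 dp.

The normal equations are: 94·m + 542·c = -682;  542·m + 4450·c = -5896.
(Σu·u = 94, Σu·u^2 = 542, Σu^2·u^2 = 4450, Σu·w = -682, Σu^2·w = -5896.)
Determinant 94·4450 − 542² = 124536.
m = ((-682)·4450 − 542·(-5896))/124536 = 40183/31134; c = (94·(-5896) − 542·(-682))/124536 = -46145/31134.

m = 1.291, c = -1.482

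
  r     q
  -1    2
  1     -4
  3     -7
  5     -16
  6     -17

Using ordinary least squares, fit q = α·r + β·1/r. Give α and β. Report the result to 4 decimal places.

α = -2.9084, β = 0.0804

From the data, Σr·r = 72, Σr·1/r = 5, Σ1/r·1/r = 1961/900.
For Xᵀq: Σr·q = -209, Σ1/r·q = -431/30.
det = 72·(1961/900) − 5² = 3297/25.
α = ((-209)·(1961/900) − 5·(-431/30))/(3297/25) = -345199/118692; β = (72·(-431/30) − 5·(-209))/(3297/25) = 265/3297.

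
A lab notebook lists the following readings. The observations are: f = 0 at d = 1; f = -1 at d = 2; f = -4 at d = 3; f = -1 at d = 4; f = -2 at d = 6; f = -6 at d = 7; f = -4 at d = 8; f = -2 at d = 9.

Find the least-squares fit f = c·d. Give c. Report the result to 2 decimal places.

c = -0.47

Compute the Gram sums: Σd·d = 260.
Right-hand side: Σd·f = -122.
c = (-122)/260 = -0.469231.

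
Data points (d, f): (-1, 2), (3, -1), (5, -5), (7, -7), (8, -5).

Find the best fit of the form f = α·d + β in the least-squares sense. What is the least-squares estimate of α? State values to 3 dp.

Sums needed: Σd·d = 148, Σd = 22, Σ1 = 5.
And Σd·f = -119, Σf = -16.
Determinant 148·5 − 22² = 256.
α = ((-119)·5 − 22·(-16))/256 = -243/256; β = (148·(-16) − 22·(-119))/256 = 125/128.

α = -0.949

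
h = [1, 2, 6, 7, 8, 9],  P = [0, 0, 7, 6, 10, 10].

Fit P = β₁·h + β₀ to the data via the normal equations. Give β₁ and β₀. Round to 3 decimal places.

Setting ∂/∂β₁ … = 0 gives: 235·β₁ + 33·β₀ = 254;  33·β₁ + 6·β₀ = 33.
Eliminating β₀: 6·(row 1) − 33·(row 2) gives 321·β₁ = 6·254 − 33·33 = 435, so β₁ = 145/107.
Then β₀ = (33 − 33·(145/107))/6 = -209/107.

β₁ = 1.355, β₀ = -1.953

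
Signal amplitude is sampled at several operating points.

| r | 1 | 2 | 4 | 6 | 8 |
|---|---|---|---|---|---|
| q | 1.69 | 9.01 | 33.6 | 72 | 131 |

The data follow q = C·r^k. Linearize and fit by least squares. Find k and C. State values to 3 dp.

k = 2.060, C = 1.870

Linearized form: ln q = k·ln r + ln C. From the 5 transformed points,
Σln r = 5.9506, Σ(ln r)² = 9.9367, Σln q = 15.3895, Σln r·ln q = 24.1964.
Equations: 9.9367·k + 5.9506·ln C = 24.1964;  5.9506·k + 5·ln C = 15.3895.
Δ = 9.9367·5 − (5.9506)² = 14.2736; k = (24.1964·5 − 5.9506·15.3895)/14.2736 = 2.06009, ln C = (9.9367·15.3895 − 5.9506·24.1964)/14.2736 = 0.62612, so C = exp(0.62612) = 1.87035.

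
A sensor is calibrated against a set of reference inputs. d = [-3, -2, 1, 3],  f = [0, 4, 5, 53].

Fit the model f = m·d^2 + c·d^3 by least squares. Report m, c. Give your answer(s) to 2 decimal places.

m = 2.95, c = 0.98

The normal equations are: 179·m + (-31)·c = 498;  (-31)·m + 1523·c = 1404.
Δ = 179·1523 − (-31)² = 271656.
m = (498·1523 − (-31)·1404)/271656 = 133663/45276; c = (179·1404 − (-31)·498)/271656 = 44459/45276.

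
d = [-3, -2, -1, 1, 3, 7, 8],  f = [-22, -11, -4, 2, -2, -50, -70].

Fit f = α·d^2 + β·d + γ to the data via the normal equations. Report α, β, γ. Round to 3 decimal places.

α = -1.509, β = 3.222, γ = 1.116

Setting ∂/∂α … = 0 gives: 6677·α + 847·β + 137·γ = -7192;  847·α + 137·β + 13·γ = -822;  137·α + 13·β + 7·γ = -157.
(Σd^2·d^2 = 6677, Σd^2·d = 847, Σd^2 = 137, Σd·d = 137, Σd = 13, Σ1 = 7, Σd^2·f = -7192, Σd·f = -822, Σf = -157.)
Solving the 3×3 system (Gaussian elimination) gives α = -75287/49902, β = 160765/49902, γ = 9280/8317.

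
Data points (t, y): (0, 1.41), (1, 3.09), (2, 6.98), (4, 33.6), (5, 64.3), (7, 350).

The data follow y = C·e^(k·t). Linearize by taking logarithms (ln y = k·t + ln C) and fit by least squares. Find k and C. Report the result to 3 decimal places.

Linearized form: ln y = k·t + ln C. From the 6 transformed points,
Over the data: Σt = 19.0000, Σ(t)² = 95.0000, Σln y = 16.9508, Σt·ln y = 80.8957.
Normal system: [[95.0000, 19.0000]; [19.0000, 6]]·[k, ln C]ᵀ = [80.8957, 16.9508]ᵀ.
Solving (det = 209.0000): k = 0.78138, ln C = 0.35077, so C = exp(0.35077) = 1.42016.

k = 0.781, C = 1.420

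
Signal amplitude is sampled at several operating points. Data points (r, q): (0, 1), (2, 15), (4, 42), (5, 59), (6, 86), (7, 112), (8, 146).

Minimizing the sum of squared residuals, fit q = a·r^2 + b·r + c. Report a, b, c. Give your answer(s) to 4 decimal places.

Setting ∂/∂a … = 0 gives: 8690·a + 1268·b + 194·c = 20135;  1268·a + 194·b + 32·c = 2961;  194·a + 32·b + 7·c = 461.
(Σr^2·r^2 = 8690, Σr^2·r = 1268, Σr^2 = 194, Σr·r = 194, Σr = 32, Σ1 = 7, Σr^2·q = 20135, Σr·q = 2961, Σq = 461.)
Inverting the 3×3 Gram matrix, [a, b, c]ᵀ = [90241/44898, 82343/44898, 1892/1069]ᵀ.

a = 2.0099, b = 1.8340, c = 1.7699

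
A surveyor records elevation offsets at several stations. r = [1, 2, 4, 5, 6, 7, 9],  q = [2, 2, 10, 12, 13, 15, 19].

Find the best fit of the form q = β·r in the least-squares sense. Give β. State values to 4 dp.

The normal equations are: 212·β = 460.
(Σr·r = 212, Σr·q = 460.)
Hence β = 460 / 212 ≈ 2.16981.

β = 2.1698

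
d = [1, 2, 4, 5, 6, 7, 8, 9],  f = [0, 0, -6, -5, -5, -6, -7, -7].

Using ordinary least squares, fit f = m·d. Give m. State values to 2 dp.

Setting ∂/∂m … = 0 gives: 276·m = -240.
(Σd·d = 276, Σd·f = -240.)
m = (-240)/276 = -0.869565.

m = -0.87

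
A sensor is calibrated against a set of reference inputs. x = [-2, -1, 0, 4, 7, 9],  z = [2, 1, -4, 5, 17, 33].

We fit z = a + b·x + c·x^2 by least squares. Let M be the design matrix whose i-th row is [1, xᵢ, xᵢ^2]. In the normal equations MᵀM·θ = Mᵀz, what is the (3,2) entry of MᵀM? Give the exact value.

Row 3 ↔ basis x^2, column 2 ↔ basis x, so (MᵀM)_{3,2} = Σᵢ (x^2)·(x) = (4)·(-2) + (1)·(-1) + (0)·(0) + (16)·(4) + (49)·(7) + (81)·(9) = 1127.

1127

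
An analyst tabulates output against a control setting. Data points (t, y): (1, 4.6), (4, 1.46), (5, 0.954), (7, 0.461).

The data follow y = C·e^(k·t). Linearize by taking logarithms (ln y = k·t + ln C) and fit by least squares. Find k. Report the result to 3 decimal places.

Let Y = ln y. Fitting Y = k·t + ln C by least squares:
AᵀA = [[91.0000, 17.0000]; [17.0000, 4]], rhs = [-2.6162, 1.0830]ᵀ  (here Σt = 17.0000, Σ(t)² = 91.0000, Σln y = 1.0830, Σt·ln y = -2.6162).
Solving (det = 75.0000): k = -0.38502, ln C = 1.90709.

k = -0.385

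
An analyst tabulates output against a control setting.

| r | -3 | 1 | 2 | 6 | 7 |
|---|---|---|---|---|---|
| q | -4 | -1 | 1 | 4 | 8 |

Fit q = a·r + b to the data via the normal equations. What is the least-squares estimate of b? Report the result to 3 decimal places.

b = -1.279

Forming AᵀA = [[99, 13]; [13, 5]] and Aᵀq = [93, 8]ᵀ gives AᵀA·[a, b]ᵀ = Aᵀq.
det = 99·5 − 13² = 326.
a = (93·5 − 13·8)/326 = 361/326; b = (99·8 − 13·93)/326 = -417/326.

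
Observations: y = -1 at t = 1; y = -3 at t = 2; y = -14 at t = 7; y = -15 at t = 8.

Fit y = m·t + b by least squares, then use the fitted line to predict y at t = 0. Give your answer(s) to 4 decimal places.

The normal equations are: 118·m + 18·b = -225;  18·m + 4·b = -33.
Δ = 118·4 − 18² = 148.
m = ((-225)·4 − 18·(-33))/148 = -153/74; b = (118·(-33) − 18·(-225))/148 = 39/37.
At t = 0: ŷ = (-153/74)·(0) + (39/37)·(1) = 39/37.

ŷ = 1.0541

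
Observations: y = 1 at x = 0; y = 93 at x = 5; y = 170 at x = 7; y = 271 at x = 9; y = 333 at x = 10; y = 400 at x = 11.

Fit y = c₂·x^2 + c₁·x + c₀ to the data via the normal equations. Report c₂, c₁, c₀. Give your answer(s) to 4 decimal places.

From the data, Σx^2·x^2 = 34228, Σx^2·x = 3528, Σx^2 = 376, Σx·x = 376, Σx = 42, Σ1 = 6.
Moment sums: Σx^2·y = 114306, Σx·y = 11824, Σy = 1268.
MᵀM·[c₂, c₁, c₀]ᵀ = Mᵀy becomes [[34228, 3528, 376]; [3528, 376, 42]; [376, 42, 6]]·[c₂, c₁, c₀]ᵀ = [114306, 11824, 1268]ᵀ.
Row-reducing yields c₂ = 161891/53806, c₁ = 82718/26903, c₀ = 33890/26903.

c₂ = 3.0088, c₁ = 3.0747, c₀ = 1.2597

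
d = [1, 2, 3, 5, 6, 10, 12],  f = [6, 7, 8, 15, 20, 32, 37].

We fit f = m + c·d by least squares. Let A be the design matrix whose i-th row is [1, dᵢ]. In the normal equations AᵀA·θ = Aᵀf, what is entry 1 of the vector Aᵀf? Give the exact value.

Entry 1 ↔ basis 1, so (Aᵀf)_{1} = Σᵢ fᵢ = (1)·(6) + (1)·(7) + (1)·(8) + (1)·(15) + (1)·(20) + (1)·(32) + (1)·(37) = 125.

125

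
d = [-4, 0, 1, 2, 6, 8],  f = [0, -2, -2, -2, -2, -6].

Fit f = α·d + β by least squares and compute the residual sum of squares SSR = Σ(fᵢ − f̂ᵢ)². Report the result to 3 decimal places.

SSR = 5.630

Compute the Gram sums: Σd·d = 121, Σd = 13, Σ1 = 6.
For Mᵀf: Σd·f = -66, Σf = -14.
So MᵀM·[α, β]ᵀ = Mᵀf: [[121, 13]; [13, 6]]·[α, β]ᵀ = [-66, -14]ᵀ.
Determinant 121·6 − 13² = 557.
α = ((-66)·6 − 13·(-14))/557 = -214/557; β = (121·(-14) − 13·(-66))/557 = -836/557.
Residuals: -20/557, -278/557, -64/557, 150/557, 1006/557, -794/557; SSR = 3136/557.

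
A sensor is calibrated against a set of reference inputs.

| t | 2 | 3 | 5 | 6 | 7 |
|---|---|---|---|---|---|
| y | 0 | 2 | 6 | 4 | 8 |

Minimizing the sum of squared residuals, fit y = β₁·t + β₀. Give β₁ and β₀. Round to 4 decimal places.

β₁ = 1.3953, β₀ = -2.4186

Setting ∂/∂β₁ … = 0 gives: 123·β₁ + 23·β₀ = 116;  23·β₁ + 5·β₀ = 20.
Eliminating β₀: 5·(row 1) − 23·(row 2) gives 86·β₁ = 5·116 − 23·20 = 120, so β₁ = 60/43.
Then β₀ = (20 − 23·(60/43))/5 = -104/43.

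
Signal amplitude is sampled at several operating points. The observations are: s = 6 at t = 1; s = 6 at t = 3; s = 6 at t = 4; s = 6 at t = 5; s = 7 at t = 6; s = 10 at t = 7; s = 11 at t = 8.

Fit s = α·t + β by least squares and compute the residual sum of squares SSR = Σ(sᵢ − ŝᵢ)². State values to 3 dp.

SSR = 9.164

Sums needed: Σt·t = 200, Σt = 34, Σ1 = 7.
For Aᵀs: Σt·s = 278, Σs = 52.
AᵀA·[α, β]ᵀ = Aᵀs becomes [[200, 34]; [34, 7]]·[α, β]ᵀ = [278, 52]ᵀ.
Eliminating β: 7·(row 1) − 34·(row 2) gives 244·α = 7·278 − 34·52 = 178, so α = 89/122.
Then β = (52 − 34·(89/122))/7 = 237/61.
Residuals: 169/122, -9/122, -49/61, -187/122, -77/61, 123/122, 78/61; SSR = 559/61.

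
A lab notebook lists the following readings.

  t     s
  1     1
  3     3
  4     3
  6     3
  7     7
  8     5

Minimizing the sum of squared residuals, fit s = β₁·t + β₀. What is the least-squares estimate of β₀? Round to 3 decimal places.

β₀ = 0.522

From the data, Σt·t = 175, Σt = 29, Σ1 = 6.
And Σt·s = 129, Σs = 22.
So MᵀM·[β₁, β₀]ᵀ = Mᵀs: [[175, 29]; [29, 6]]·[β₁, β₀]ᵀ = [129, 22]ᵀ.
Eliminating β₀: 6·(row 1) − 29·(row 2) gives 209·β₁ = 6·129 − 29·22 = 136, so β₁ = 136/209.
Then β₀ = (22 − 29·(136/209))/6 = 109/209.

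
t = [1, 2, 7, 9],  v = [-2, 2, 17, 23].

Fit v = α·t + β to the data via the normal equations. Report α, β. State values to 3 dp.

α = 3.084, β = -4.648

AᵀA·[α, β]ᵀ = Aᵀv reads: 135·α + 19·β = 328;  19·α + 4·β = 40.
(Σt·t = 135, Σt = 19, Σ1 = 4, Σt·v = 328, Σv = 40.)
Eliminating β: 4·(row 1) − 19·(row 2) gives 179·α = 4·328 − 19·40 = 552, so α = 552/179.
Then β = (40 − 19·(552/179))/4 = -832/179.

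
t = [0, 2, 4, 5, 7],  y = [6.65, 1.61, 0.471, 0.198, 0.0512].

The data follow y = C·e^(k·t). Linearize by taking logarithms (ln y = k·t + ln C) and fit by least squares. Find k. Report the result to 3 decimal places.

Linearized form: ln y = k·t + ln C. From the 5 transformed points,
Σt = 18.0000, Σ(t)² = 94.0000, Σln y = -2.9736, Σt·ln y = -30.9607.
Equations: 94.0000·k + 18.0000·ln C = -30.9607;  18.0000·k + 5·ln C = -2.9736.
Δ = 94.0000·5 − (18.0000)² = 146.0000; k = (-30.9607·5 − 18.0000·-2.9736)/146.0000 = -0.69369, ln C = (94.0000·-2.9736 − 18.0000·-30.9607)/146.0000 = 1.90259.

k = -0.694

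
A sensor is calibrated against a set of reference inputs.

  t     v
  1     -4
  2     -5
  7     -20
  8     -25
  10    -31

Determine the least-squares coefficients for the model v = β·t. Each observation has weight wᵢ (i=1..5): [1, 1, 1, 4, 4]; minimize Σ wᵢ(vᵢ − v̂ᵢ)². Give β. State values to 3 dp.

β = -3.090

With design matrix M, MᵀWM = [[710]] and MᵀWv = [-2194]ᵀ.
β = (-2194)/710 = -3.09014.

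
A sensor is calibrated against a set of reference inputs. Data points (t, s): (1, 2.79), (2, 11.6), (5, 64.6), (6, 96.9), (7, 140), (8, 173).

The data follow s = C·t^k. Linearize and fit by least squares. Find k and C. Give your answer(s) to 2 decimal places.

k = 1.98, C = 2.83

Let Y = ln s. Fitting Y = k·ln t + ln C by least squares:
Over the data: Σln t = 8.1197, Σ(ln t)² = 14.3918, Σln s = 22.3139, Σln t·ln s = 36.9343.
Normal system: [[14.3918, 8.1197]; [8.1197, 6]]·[k, ln C]ᵀ = [36.9343, 22.3139]ᵀ.
Slope k = (n·Σln t·ln s − Σln t·Σln s)/(n·Σ(ln t)² − (Σln t)²) = (6·36.9343 − 8.1197·22.3139)/20.4213 = 1.97950; ln C = (Σln s − k·Σln t)/n = 1.04016, so C = exp(1.04016) = 2.82967.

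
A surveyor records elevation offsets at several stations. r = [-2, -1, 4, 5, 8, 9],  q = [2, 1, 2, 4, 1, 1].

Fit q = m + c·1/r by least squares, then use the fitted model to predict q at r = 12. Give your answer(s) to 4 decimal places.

q̂ = 2.0106

With design matrix M, MᵀM = [[6, -293/360]; [-293/360, 178909/129600]] and Mᵀq = [11, -167/360]ᵀ.
Δ = 6·(178909/129600) − (-293/360)² = 197521/25920.
m = (11·(178909/129600) − (-293/360)·(-167/360))/(197521/25920) = 1919068/987605; c = (6·(-167/360) − (-293/360)·11)/(197521/25920) = 159912/197521.
At r = 12: q̂ = (1919068/987605)·(1) + (159912/197521)·(1/12) = 1985698/987605.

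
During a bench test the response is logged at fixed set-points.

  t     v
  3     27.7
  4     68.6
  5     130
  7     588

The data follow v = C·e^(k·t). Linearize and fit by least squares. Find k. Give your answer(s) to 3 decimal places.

Linearized form: ln v = k·t + ln C. From the 4 transformed points,
Σt = 19.0000, Σ(t)² = 99.0000, Σln v = 18.7940, Σt·ln v = 95.8522.
Equations: 99.0000·k + 19.0000·ln C = 95.8522;  19.0000·k + 4·ln C = 18.7940.
Slope k = (n·Σt·ln v − Σt·Σln v)/(n·Σ(t)² − (Σt)²) = (4·95.8522 − 19.0000·18.7940)/35.0000 = 0.75209; ln C = (Σln v − k·Σt)/n = 1.12607.

k = 0.752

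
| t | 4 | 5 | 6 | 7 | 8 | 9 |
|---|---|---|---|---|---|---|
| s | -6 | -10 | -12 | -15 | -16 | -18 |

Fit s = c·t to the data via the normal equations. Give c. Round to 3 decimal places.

c = -1.996

Compute the Gram sums: Σt·t = 271.
And Σt·s = -541.
AᵀA·[c]ᵀ = Aᵀs becomes [[271]]·[c]ᵀ = [-541]ᵀ.
Hence c = -541 / 271 ≈ -1.99631.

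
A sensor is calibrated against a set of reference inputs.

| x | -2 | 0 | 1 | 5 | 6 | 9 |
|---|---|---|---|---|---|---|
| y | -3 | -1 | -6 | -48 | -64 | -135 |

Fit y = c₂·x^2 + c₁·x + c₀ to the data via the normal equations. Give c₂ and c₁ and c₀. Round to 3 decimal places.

With design matrix A, AᵀA = [[8499, 1063, 147]; [1063, 147, 19]; [147, 19, 6]] and Aᵀy = [-14457, -1839, -257]ᵀ.
Inverting the 3×3 Gram matrix, [c₂, c₁, c₀]ᵀ = [-288199/204780, -28971/13652, -83603/51195]ᵀ.

c₂ = -1.407, c₁ = -2.122, c₀ = -1.633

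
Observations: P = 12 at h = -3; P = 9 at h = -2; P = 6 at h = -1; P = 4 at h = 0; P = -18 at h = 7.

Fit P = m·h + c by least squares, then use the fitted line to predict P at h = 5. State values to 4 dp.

P̂ = -11.8153

Sums needed: Σh·h = 63, Σh = 1, Σ1 = 5.
Moment sums: Σh·P = -186, ΣP = 13.
So MᵀM·[m, c]ᵀ = MᵀP: [[63, 1]; [1, 5]]·[m, c]ᵀ = [-186, 13]ᵀ.
det = 63·5 − 1² = 314.
m = ((-186)·5 − 1·13)/314 = -943/314; c = (63·13 − 1·(-186))/314 = 1005/314.
At h = 5: P̂ = (-943/314)·(5) + (1005/314)·(1) = -1855/157.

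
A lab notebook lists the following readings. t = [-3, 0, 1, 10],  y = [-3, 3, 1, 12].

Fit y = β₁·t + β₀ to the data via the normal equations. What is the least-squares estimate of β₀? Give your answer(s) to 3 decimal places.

From the data, Σt·t = 110, Σt = 8, Σ1 = 4.
And Σt·y = 130, Σy = 13.
MᵀM·[β₁, β₀]ᵀ = Mᵀy becomes [[110, 8]; [8, 4]]·[β₁, β₀]ᵀ = [130, 13]ᵀ.
Eliminating β₀: 4·(row 1) − 8·(row 2) gives 376·β₁ = 4·130 − 8·13 = 416, so β₁ = 52/47.
Then β₀ = (13 − 8·(52/47))/4 = 195/188.

β₀ = 1.037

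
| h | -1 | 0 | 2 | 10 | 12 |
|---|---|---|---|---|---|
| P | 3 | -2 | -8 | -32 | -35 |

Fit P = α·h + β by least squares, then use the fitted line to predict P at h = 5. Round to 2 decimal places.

The normal equations are: 249·α + 23·β = -759;  23·α + 5·β = -74.
Determinant 249·5 − 23² = 716.
α = ((-759)·5 − 23·(-74))/716 = -2093/716; β = (249·(-74) − 23·(-759))/716 = -969/716.
At h = 5: P̂ = (-2093/716)·(5) + (-969/716)·(1) = -5717/358.

P̂ = -15.97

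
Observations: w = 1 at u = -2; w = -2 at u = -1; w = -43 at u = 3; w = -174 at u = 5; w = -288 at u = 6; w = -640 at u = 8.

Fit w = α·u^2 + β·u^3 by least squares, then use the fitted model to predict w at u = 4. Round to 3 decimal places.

ŵ = -95.104

Sums needed: Σu^2·u^2 = 6115, Σu^2·u^3 = 43879, Σu^3·u^3 = 325219.
For Aᵀw: Σu^2·w = -56063, Σu^3·w = -412805.
Normal equations: [[6115, 43879]; [43879, 325219]]·[α, β]ᵀ = [-56063, -412805]ᵀ.
det = 6115·325219 − 43879² = 63347544.
α = ((-56063)·325219 − 43879·(-412805))/63347544 = -509753/270716; β = (6115·(-412805) − 43879·(-56063))/63347544 = -274847/270716.
At u = 4: ŵ = (-509753/270716)·(16) + (-274847/270716)·(64) = -6436564/67679.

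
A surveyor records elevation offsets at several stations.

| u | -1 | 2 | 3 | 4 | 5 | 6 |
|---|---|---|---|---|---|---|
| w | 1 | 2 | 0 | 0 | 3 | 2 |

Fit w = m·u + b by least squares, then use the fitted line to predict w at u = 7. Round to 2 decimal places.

ŵ = 1.91

MᵀM·[m, b]ᵀ = Mᵀw reads: 91·m + 19·b = 30;  19·m + 6·b = 8.
(Σu·u = 91, Σu = 19, Σ1 = 6, Σu·w = 30, Σw = 8.)
Eliminating b: 6·(row 1) − 19·(row 2) gives 185·m = 6·30 − 19·8 = 28, so m = 28/185.
Then b = (8 − 19·(28/185))/6 = 158/185.
At u = 7: ŵ = (28/185)·(7) + (158/185)·(1) = 354/185.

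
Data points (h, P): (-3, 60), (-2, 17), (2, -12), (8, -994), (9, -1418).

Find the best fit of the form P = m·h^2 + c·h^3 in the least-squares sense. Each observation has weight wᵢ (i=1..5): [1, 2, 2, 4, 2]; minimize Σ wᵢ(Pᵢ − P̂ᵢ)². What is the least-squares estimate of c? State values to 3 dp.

c = -2.001

Sums needed: Σwᵢ·h^2·h^2 = 29651, Σwᵢ·h^2·h^3 = 248927, Σwᵢ·h^3·h^3 = 2112443.
Right-hand side: Σwᵢ·h^2·P = -483600, Σwᵢ·h^3·P = -4105240.
So MᵀWM·[m, c]ᵀ = MᵀWP: [[29651, 248927]; [248927, 2112443]]·[m, c]ᵀ = [-483600, -4105240]ᵀ.
det = 29651·2112443 − 248927² = 671396064.
m = ((-483600)·2112443 − 248927·(-4105240))/671396064 = 40955335/83924508; c = (29651·(-4105240) − 248927·(-483600))/671396064 = -167921755/83924508.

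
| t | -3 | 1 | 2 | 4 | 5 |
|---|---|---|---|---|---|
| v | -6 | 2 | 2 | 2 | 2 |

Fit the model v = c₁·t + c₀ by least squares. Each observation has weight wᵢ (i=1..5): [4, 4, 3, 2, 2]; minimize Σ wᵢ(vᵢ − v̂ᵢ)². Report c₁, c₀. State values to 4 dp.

c₁ = 1.1129, c₀ = -1.3204

XᵀWX·[c₁, c₀]ᵀ = XᵀWv reads: 134·c₁ + 16·c₀ = 128;  16·c₁ + 15·c₀ = -2.
(Σwᵢ·t·t = 134, Σwᵢ·t = 16, Σwᵢ·1 = 15, Σwᵢ·t·v = 128, Σwᵢ·v = -2.)
Eliminating c₀: 15·(row 1) − 16·(row 2) gives 1754·c₁ = 15·128 − 16·(-2) = 1952, so c₁ = 976/877.
Then c₀ = ((-2) − 16·(976/877))/15 = -1158/877.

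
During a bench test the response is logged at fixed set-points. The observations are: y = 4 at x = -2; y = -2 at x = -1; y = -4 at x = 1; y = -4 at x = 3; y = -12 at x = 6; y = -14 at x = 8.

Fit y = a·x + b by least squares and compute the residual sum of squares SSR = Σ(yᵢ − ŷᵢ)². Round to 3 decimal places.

SSR = 16.482

With design matrix A, AᵀA = [[115, 15]; [15, 6]] and Aᵀy = [-206, -32]ᵀ.
Eliminating b: 6·(row 1) − 15·(row 2) gives 465·a = 6·(-206) − 15·(-32) = -756, so a = -252/155.
Then b = ((-32) − 15·(-252/155))/6 = -118/93.
Residuals: 938/465, -1096/465, -514/465, 998/465, -454/465, 128/465; SSR = 7664/465.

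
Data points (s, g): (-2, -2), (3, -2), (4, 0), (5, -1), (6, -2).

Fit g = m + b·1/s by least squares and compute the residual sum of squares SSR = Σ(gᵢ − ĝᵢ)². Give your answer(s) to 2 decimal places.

SSR = 2.79

Sums needed: Σ1 = 5, Σ1/s = 9/20, Σ1/s·1/s = 1769/3600.
Moment sums: Σg = -7, Σ1/s·g = -1/5.
Normal equations: [[5, 9/20]; [9/20, 1769/3600]]·[m, b]ᵀ = [-7, -1/5]ᵀ.
Eliminating b: (1769/3600)·(row 1) − (9/20)·(row 2) gives (2029/900)·m = (1769/3600)·(-7) − (9/20)·(-1/5) = -12059/3600, so m = -12059/8116.
Then b = ((-1/5) − (9/20)·(-12059/8116))/(1769/3600) = 1935/2029.
Residuals: -303/8116, -6753/8116, 2531/2029, 2395/8116, -5463/8116; SSR = 22643/8116.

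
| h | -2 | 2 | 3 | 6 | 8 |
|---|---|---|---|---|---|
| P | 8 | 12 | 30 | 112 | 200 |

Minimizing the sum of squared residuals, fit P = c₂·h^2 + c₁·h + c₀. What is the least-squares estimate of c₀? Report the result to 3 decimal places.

c₀ = -1.691

With design matrix X, XᵀX = [[5505, 755, 117]; [755, 117, 17]; [117, 17, 5]] and XᵀP = [17182, 2370, 362]ᵀ.
Inverting the 3×3 Gram matrix, [c₂, c₁, c₀]ᵀ = [135976/45283, 50942/45283, -10936/6469]ᵀ.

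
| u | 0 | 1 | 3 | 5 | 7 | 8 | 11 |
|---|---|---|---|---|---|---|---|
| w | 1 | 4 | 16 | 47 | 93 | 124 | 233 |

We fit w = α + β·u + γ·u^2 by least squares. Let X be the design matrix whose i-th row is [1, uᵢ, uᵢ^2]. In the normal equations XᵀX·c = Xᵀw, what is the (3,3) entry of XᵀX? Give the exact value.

Row 3 ↔ basis u^2, column 3 ↔ basis u^2, so (XᵀX)_{3,3} = Σᵢ (u^2)·(u^2) = (0)·(0) + (1)·(1) + (9)·(9) + (25)·(25) + (49)·(49) + (64)·(64) + (121)·(121) = 21845.

21845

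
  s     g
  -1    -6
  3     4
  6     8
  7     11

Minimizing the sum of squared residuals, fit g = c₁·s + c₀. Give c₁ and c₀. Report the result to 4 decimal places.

c₁ = 2.0452, c₀ = -3.4194

The normal system AᵀA·[c₁, c₀]ᵀ = Aᵀg is [[95, 15]; [15, 4]]·[c₁, c₀]ᵀ = [143, 17]ᵀ.
Eliminating c₀: 4·(row 1) − 15·(row 2) gives 155·c₁ = 4·143 − 15·17 = 317, so c₁ = 317/155.
Then c₀ = (17 − 15·(317/155))/4 = -106/31.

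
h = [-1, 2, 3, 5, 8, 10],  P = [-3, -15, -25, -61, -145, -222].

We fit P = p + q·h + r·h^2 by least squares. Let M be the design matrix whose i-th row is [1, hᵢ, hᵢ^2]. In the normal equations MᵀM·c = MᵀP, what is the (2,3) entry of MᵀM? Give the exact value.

Row 2 ↔ basis h, column 3 ↔ basis h^2, so (MᵀM)_{2,3} = Σᵢ (h)·(h^2) = (-1)·(1) + (2)·(4) + (3)·(9) + (5)·(25) + (8)·(64) + (10)·(100) = 1671.

1671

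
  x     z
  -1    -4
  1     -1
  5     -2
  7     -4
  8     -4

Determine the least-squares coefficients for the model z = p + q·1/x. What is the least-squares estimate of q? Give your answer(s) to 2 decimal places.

The normal system AᵀA·[p, q]ᵀ = Aᵀz is [[5, 131/280]; [131/280, 162761/78400]]·[p, q]ᵀ = [-15, 107/70]ᵀ.
det = 5·(162761/78400) − (131/280)² = 199161/19600.
p = ((-15)·(162761/78400) − (131/280)·(107/70))/(199161/19600) = -2497483/796644; q = (5·(107/70) − (131/280)·(-15))/(199161/19600) = 287350/199161.

q = 1.44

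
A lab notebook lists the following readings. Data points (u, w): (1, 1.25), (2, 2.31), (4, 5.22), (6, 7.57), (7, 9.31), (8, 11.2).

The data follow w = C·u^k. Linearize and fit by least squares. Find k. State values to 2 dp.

Taking logs, ln w = k·ln u + ln C, so regress ln w on ln u.
Sums: Σln u = 7.8966, Σ(ln u)² = 13.7233, Σln w = 9.3841, Σln u·ln w = 15.8633.
Normal system: [[13.7233, 7.8966]; [7.8966, 6]]·[k, ln C]ᵀ = [15.8633, 9.3841]ᵀ.
Δ = 13.7233·6 − (7.8966)² = 19.9843; k = (15.8633·6 − 7.8966·9.3841)/19.9843 = 1.05472, ln C = (13.7233·9.3841 − 7.8966·15.8633)/19.9843 = 0.17590.

k = 1.05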